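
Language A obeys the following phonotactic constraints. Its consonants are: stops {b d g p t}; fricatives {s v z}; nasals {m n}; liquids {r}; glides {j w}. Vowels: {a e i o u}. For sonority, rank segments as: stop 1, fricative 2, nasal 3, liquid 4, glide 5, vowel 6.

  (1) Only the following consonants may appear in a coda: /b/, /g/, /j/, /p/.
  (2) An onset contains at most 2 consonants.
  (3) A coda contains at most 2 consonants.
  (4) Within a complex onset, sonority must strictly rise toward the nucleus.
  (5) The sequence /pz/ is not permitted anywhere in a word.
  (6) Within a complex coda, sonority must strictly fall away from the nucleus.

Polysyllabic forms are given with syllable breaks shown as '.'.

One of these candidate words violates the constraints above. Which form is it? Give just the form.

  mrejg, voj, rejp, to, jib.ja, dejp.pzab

mrejg — σ1 onset /mr/ (3→4 rises), coda /jg/ (5→1 falls) ok → phonotactically legal
voj — σ1 onset /v/, coda /j/ ok → phonotactically legal
rejp — σ1 onset /r/, coda /jp/ (5→1 falls) ok → phonotactically legal
to — σ1 onset /t/, coda /∅/ ok → phonotactically legal
jib.ja — σ1 onset /j/, coda /b/ ok; σ2 onset /j/, coda /∅/ ok → phonotactically legal
dejp.pzab — violates constraint 5: contains banned sequence /pz/ → phonotactically illegal

dejp.pzab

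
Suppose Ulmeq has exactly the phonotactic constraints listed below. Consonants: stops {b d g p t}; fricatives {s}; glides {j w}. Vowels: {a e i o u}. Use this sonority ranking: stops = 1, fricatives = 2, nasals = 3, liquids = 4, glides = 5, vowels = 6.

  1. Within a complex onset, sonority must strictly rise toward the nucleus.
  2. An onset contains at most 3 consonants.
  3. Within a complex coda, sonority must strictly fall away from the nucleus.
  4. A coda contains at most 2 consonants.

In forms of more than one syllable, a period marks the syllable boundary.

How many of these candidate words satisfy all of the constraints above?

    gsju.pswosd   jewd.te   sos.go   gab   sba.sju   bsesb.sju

5

gsju.pswosd — σ1 onset /gsj/ (1→2→5 rises), coda /∅/ ok; σ2 onset /psw/ (1→2→5 rises), coda /sd/ (2→1 falls) ok → permitted
jewd.te — σ1 onset /j/, coda /wd/ (5→1 falls) ok; σ2 onset /t/, coda /∅/ ok → permitted
sos.go — σ1 onset /s/, coda /s/ ok; σ2 onset /g/, coda /∅/ ok → permitted
gab — σ1 onset /g/, coda /b/ ok → permitted
sba.sju — violates constraint 1: syllable 1 onset /sb/: /s/ (fricative, 2) → /b/ (stop, 1) does not rise → not permitted
bsesb.sju — σ1 onset /bs/ (1→2 rises), coda /sb/ (2→1 falls) ok; σ2 onset /sj/ (2→5 rises), coda /∅/ ok → permitted
Permitted: gsju.pswosd, jewd.te, sos.go, gab, bsesb.sju → 5.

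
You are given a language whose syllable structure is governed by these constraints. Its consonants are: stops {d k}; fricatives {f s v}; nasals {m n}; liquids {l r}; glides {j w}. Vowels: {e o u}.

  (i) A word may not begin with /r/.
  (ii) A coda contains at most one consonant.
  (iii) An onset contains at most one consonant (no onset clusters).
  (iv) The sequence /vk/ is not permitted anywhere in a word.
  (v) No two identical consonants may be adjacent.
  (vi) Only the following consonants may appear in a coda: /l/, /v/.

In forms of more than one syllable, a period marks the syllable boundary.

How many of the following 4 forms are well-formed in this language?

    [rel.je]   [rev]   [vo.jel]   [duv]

2

[rel.je] — violates constraint (i): word begins with /r/ → ill-formed
[rev] — violates constraint (i): word begins with /r/ → ill-formed
[vo.jel] — σ1 onset /v/, coda /∅/ ok; σ2 onset /j/, coda /l/ ok → well-formed
[duv] — σ1 onset /d/, coda /v/ ok → well-formed
Well-formed: [vo.jel], [duv] → 2.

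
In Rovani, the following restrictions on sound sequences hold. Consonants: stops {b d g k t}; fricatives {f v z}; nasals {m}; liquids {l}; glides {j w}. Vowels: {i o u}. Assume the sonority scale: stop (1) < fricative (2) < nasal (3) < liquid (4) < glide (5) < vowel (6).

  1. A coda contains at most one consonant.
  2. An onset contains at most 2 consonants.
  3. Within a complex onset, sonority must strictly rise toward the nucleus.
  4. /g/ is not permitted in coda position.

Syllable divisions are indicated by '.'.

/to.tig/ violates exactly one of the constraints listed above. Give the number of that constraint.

/to.tig/: syllable 2 coda contains /g/.
This is a violation of constraint 4: "/g/ is not permitted in coda position."
The remaining constraints (1, 2, 3) are satisfied.

4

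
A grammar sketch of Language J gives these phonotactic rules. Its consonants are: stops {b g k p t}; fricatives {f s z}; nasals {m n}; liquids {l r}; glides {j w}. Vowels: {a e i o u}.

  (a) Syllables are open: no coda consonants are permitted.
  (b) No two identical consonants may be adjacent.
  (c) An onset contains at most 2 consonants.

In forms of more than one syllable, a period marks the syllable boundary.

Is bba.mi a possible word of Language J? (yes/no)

bba.mi — violates constraint (b): adjacent identical consonants /bb/ → phonotactically illegal

no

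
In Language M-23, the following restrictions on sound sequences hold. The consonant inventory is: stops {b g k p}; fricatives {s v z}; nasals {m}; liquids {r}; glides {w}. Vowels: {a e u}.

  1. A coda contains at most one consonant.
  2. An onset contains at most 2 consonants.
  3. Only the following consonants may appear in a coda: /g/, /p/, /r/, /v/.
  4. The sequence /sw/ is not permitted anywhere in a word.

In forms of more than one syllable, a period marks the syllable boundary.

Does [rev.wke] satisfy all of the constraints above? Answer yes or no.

yes

[rev.wke] — σ1 onset /r/, coda /v/ ok; σ2 onset /wk/ (2C), coda /∅/ ok → phonotactically legal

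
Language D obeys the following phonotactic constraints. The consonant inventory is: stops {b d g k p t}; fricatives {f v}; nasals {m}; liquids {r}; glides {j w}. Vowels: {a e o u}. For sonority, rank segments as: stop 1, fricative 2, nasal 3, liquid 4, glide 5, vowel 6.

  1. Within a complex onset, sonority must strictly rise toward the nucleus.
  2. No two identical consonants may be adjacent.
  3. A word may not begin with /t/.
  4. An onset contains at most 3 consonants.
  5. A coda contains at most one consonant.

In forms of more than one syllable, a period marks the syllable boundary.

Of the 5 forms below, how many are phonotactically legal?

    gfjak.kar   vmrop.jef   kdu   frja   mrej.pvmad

3

gfjak.kar — violates constraint 2: adjacent identical consonants /kk/ → phonotactically illegal
vmrop.jef — σ1 onset /vmr/ (2→3→4 rises), coda /p/ ok; σ2 onset /j/, coda /f/ ok → phonotactically legal
kdu — violates constraint 1: syllable 1 onset /kd/: /k/ (stop, 1) → /d/ (stop, 1) does not rise → phonotactically illegal
frja — σ1 onset /frj/ (2→4→5 rises), coda /∅/ ok → phonotactically legal
mrej.pvmad — σ1 onset /mr/ (3→4 rises), coda /j/ ok; σ2 onset /pvm/ (1→2→3 rises), coda /d/ ok → phonotactically legal
Phonotactically legal: vmrop.jef, frja, mrej.pvmad → 3.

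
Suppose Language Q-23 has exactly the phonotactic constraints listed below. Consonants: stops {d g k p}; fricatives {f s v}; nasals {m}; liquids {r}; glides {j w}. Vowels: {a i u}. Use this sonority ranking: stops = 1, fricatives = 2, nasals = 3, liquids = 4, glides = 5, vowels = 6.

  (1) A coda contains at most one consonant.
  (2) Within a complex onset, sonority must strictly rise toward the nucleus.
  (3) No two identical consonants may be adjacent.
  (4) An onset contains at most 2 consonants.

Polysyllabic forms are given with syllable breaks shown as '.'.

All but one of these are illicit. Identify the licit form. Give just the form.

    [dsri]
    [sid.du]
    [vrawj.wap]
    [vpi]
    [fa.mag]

[fa.mag]

[dsri] — violates constraint 4: syllable 1 onset /dsr/ has 3 consonants (> 2) → illicit
[sid.du] — violates constraint 3: adjacent identical consonants /dd/ → illicit
[vrawj.wap] — violates constraint 1: syllable 1 coda /wj/ has 2 consonants (> 1) → illicit
[vpi] — violates constraint 2: syllable 1 onset /vp/: /v/ (fricative, 2) → /p/ (stop, 1) does not rise → illicit
[fa.mag] — σ1 onset /f/, coda /∅/ ok; σ2 onset /m/, coda /g/ ok → licit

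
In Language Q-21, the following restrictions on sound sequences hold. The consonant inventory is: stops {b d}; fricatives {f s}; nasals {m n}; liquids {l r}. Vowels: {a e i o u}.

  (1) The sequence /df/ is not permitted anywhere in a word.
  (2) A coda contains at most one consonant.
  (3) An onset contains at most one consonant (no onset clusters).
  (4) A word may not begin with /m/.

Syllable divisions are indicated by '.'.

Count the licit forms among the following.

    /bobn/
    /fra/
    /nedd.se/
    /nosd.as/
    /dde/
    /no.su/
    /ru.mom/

2

/bobn/ — violates constraint 2: syllable 1 coda /bn/ has 2 consonants (> 1) → illicit
/fra/ — violates constraint 3: syllable 1 onset /fr/ has 2 consonants (> 1) → illicit
/nedd.se/ — violates constraint 2: syllable 1 coda /dd/ has 2 consonants (> 1) → illicit
/nosd.as/ — violates constraint 2: syllable 1 coda /sd/ has 2 consonants (> 1) → illicit
/dde/ — violates constraint 3: syllable 1 onset /dd/ has 2 consonants (> 1) → illicit
/no.su/ — σ1 onset /n/, coda /∅/ ok; σ2 onset /s/, coda /∅/ ok → licit
/ru.mom/ — σ1 onset /r/, coda /∅/ ok; σ2 onset /m/, coda /m/ ok → licit
Licit: /no.su/, /ru.mom/ → 2.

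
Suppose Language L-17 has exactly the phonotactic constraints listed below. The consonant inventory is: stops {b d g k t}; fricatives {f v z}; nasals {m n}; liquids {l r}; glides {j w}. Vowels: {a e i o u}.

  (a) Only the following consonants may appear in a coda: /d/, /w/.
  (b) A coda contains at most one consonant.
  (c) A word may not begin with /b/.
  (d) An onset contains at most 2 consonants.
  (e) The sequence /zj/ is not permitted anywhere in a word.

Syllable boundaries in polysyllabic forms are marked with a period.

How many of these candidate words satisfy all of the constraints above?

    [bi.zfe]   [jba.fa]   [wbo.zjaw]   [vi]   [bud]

[bi.zfe] — violates constraint (c): word begins with /b/ → phonotactically illegal
[jba.fa] — σ1 onset /jb/ (2C), coda /∅/ ok; σ2 onset /f/, coda /∅/ ok → phonotactically legal
[wbo.zjaw] — violates constraint (e): contains banned sequence /zj/ → phonotactically illegal
[vi] — σ1 onset /v/, coda /∅/ ok → phonotactically legal
[bud] — violates constraint (c): word begins with /b/ → phonotactically illegal
Phonotactically legal: [jba.fa], [vi] → 2.

2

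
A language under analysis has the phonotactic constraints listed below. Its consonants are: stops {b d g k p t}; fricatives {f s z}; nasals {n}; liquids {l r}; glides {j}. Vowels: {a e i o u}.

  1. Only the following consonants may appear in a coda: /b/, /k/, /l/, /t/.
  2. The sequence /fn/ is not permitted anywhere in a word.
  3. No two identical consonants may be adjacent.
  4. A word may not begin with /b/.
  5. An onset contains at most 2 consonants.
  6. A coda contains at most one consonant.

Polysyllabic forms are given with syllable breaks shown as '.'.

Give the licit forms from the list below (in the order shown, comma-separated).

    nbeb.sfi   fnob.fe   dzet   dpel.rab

nbeb.sfi, dzet, dpel.rab

nbeb.sfi — σ1 onset /nb/ (2C), coda /b/ ok; σ2 onset /sf/ (2C), coda /∅/ ok → licit
fnob.fe — violates constraint 2: contains banned sequence /fn/ → illicit
dzet — σ1 onset /dz/ (2C), coda /t/ ok → licit
dpel.rab — σ1 onset /dp/ (2C), coda /l/ ok; σ2 onset /r/, coda /b/ ok → licit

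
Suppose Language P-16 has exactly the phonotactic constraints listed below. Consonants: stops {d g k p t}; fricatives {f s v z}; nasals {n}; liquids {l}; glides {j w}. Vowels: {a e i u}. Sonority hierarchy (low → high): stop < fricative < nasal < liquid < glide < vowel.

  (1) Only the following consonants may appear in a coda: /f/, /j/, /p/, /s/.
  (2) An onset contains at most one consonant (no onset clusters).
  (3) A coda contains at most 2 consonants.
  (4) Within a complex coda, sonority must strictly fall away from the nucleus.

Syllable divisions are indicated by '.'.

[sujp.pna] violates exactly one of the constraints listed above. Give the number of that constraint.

2

[sujp.pna]: syllable 2 onset /pn/ has 2 consonants (> 1).
This is a violation of constraint 2: "An onset contains at most one consonant (no onset clusters)."
The remaining constraints (1, 3, 4) are satisfied.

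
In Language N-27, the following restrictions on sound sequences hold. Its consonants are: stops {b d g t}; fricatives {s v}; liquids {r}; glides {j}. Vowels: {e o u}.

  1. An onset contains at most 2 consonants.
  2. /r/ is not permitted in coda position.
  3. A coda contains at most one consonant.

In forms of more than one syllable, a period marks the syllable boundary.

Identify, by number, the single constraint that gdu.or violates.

gdu.or: syllable 2 coda contains /r/.
This is a violation of constraint 2: "/r/ is not permitted in coda position."
The remaining constraints (1, 3) are satisfied.

2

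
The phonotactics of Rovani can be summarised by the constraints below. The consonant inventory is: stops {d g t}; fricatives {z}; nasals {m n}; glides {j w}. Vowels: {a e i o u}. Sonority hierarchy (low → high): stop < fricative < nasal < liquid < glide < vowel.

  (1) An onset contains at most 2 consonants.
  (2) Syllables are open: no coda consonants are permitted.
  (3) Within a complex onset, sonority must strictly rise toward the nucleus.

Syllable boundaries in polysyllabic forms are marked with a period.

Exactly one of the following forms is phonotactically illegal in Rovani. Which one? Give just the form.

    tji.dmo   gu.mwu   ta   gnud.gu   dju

gnud.gu

tji.dmo — σ1 onset /tj/ (1→5 rises), coda /∅/ ok; σ2 onset /dm/ (1→3 rises), coda /∅/ ok → phonotactically legal
gu.mwu — σ1 onset /g/, coda /∅/ ok; σ2 onset /mw/ (3→5 rises), coda /∅/ ok → phonotactically legal
ta — σ1 onset /t/, coda /∅/ ok → phonotactically legal
gnud.gu — violates constraint 2: syllable 1 coda /d/ has 1 consonant (> 0) → phonotactically illegal
dju — σ1 onset /dj/ (1→5 rises), coda /∅/ ok → phonotactically legal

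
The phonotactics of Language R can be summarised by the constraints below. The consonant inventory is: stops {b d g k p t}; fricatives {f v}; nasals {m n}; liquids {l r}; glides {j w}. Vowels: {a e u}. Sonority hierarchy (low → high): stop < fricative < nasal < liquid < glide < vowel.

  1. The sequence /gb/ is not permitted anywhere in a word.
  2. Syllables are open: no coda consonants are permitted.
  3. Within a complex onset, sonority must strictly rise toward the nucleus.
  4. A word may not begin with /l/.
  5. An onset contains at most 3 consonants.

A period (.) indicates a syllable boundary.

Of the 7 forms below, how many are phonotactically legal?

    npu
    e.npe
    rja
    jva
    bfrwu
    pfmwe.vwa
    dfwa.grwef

1

npu — violates constraint 3: syllable 1 onset /np/: /n/ (nasal, 3) → /p/ (stop, 1) does not rise → phonotactically illegal
e.npe — violates constraint 3: syllable 2 onset /np/: /n/ (nasal, 3) → /p/ (stop, 1) does not rise → phonotactically illegal
rja — σ1 onset /rj/ (4→5 rises), coda /∅/ ok → phonotactically legal
jva — violates constraint 3: syllable 1 onset /jv/: /j/ (glide, 5) → /v/ (fricative, 2) does not rise → phonotactically illegal
bfrwu — violates constraint 5: syllable 1 onset /bfrw/ has 4 consonants (> 3) → phonotactically illegal
pfmwe.vwa — violates constraint 5: syllable 1 onset /pfmw/ has 4 consonants (> 3) → phonotactically illegal
dfwa.grwef — violates constraint 2: syllable 2 coda /f/ has 1 consonant (> 0) → phonotactically illegal
Phonotactically legal: rja → 1.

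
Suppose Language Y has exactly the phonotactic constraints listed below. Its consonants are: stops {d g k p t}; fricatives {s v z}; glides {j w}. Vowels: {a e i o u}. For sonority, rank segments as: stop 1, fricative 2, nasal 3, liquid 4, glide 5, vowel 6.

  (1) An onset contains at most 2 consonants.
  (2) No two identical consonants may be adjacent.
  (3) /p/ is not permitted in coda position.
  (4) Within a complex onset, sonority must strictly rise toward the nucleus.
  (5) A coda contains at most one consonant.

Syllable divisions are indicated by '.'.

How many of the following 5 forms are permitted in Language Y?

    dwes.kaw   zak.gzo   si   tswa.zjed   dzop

dwes.kaw — σ1 onset /dw/ (1→5 rises), coda /s/ ok; σ2 onset /k/, coda /w/ ok → permitted
zak.gzo — σ1 onset /z/, coda /k/ ok; σ2 onset /gz/ (1→2 rises), coda /∅/ ok → permitted
si — σ1 onset /s/, coda /∅/ ok → permitted
tswa.zjed — violates constraint 1: syllable 1 onset /tsw/ has 3 consonants (> 2) → not permitted
dzop — violates constraint 3: syllable 1 coda contains /p/ → not permitted
Permitted: dwes.kaw, zak.gzo, si → 3.

3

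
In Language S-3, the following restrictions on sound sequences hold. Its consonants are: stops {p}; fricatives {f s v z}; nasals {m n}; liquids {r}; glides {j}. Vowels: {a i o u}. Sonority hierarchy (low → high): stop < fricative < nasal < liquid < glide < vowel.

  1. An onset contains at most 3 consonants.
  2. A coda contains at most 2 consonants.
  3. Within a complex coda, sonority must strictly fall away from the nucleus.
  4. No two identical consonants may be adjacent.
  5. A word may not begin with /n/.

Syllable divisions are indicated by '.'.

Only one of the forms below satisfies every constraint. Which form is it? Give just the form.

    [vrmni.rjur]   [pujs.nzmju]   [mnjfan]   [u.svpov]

[vrmni.rjur] — violates constraint 1: syllable 1 onset /vrmn/ has 4 consonants (> 3) → illicit
[pujs.nzmju] — violates constraint 1: syllable 2 onset /nzmj/ has 4 consonants (> 3) → illicit
[mnjfan] — violates constraint 1: syllable 1 onset /mnjf/ has 4 consonants (> 3) → illicit
[u.svpov] — σ1 onset /∅/, coda /∅/ ok; σ2 onset /svp/ (3C), coda /v/ ok → licit

[u.svpov]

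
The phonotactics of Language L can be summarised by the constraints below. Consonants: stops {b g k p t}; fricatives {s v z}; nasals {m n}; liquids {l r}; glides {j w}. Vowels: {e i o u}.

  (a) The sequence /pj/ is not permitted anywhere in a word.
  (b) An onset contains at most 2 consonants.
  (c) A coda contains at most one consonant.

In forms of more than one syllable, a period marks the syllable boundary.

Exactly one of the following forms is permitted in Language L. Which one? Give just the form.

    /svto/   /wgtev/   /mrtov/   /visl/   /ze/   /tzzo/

/svto/ — violates constraint (b): syllable 1 onset /svt/ has 3 consonants (> 2) → not permitted
/wgtev/ — violates constraint (b): syllable 1 onset /wgt/ has 3 consonants (> 2) → not permitted
/mrtov/ — violates constraint (b): syllable 1 onset /mrt/ has 3 consonants (> 2) → not permitted
/visl/ — violates constraint (c): syllable 1 coda /sl/ has 2 consonants (> 1) → not permitted
/ze/ — σ1 onset /z/, coda /∅/ ok → permitted
/tzzo/ — violates constraint (b): syllable 1 onset /tzz/ has 3 consonants (> 2) → not permitted

/ze/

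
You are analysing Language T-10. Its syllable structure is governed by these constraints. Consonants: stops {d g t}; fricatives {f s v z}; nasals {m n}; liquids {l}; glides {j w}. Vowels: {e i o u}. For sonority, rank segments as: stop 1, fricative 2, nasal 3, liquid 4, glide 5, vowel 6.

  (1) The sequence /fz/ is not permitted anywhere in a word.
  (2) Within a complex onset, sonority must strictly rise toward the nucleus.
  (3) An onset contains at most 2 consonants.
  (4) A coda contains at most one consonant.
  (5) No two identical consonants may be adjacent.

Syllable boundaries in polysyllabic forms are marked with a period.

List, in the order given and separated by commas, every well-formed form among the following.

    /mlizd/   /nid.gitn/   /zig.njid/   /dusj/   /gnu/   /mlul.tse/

/zig.njid/, /gnu/, /mlul.tse/

/mlizd/ — violates constraint 4: syllable 1 coda /zd/ has 2 consonants (> 1) → ill-formed
/nid.gitn/ — violates constraint 4: syllable 2 coda /tn/ has 2 consonants (> 1) → ill-formed
/zig.njid/ — σ1 onset /z/, coda /g/ ok; σ2 onset /nj/ (3→5 rises), coda /d/ ok → well-formed
/dusj/ — violates constraint 4: syllable 1 coda /sj/ has 2 consonants (> 1) → ill-formed
/gnu/ — σ1 onset /gn/ (1→3 rises), coda /∅/ ok → well-formed
/mlul.tse/ — σ1 onset /ml/ (3→4 rises), coda /l/ ok; σ2 onset /ts/ (1→2 rises), coda /∅/ ok → well-formed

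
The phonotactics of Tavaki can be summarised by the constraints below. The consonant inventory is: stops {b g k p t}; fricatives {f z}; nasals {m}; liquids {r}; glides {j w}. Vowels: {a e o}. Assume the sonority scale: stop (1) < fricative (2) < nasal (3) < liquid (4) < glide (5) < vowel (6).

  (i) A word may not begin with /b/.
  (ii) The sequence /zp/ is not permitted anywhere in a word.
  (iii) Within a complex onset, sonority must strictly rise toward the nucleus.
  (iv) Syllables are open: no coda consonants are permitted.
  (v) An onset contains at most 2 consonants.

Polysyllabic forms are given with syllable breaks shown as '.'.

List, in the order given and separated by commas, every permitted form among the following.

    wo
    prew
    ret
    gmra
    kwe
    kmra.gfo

wo, kwe

wo — σ1 onset /w/, coda /∅/ ok → permitted
prew — violates constraint (iv): syllable 1 coda /w/ has 1 consonant (> 0) → not permitted
ret — violates constraint (iv): syllable 1 coda /t/ has 1 consonant (> 0) → not permitted
gmra — violates constraint (v): syllable 1 onset /gmr/ has 3 consonants (> 2) → not permitted
kwe — σ1 onset /kw/ (1→5 rises), coda /∅/ ok → permitted
kmra.gfo — violates constraint (v): syllable 1 onset /kmr/ has 3 consonants (> 2) → not permitted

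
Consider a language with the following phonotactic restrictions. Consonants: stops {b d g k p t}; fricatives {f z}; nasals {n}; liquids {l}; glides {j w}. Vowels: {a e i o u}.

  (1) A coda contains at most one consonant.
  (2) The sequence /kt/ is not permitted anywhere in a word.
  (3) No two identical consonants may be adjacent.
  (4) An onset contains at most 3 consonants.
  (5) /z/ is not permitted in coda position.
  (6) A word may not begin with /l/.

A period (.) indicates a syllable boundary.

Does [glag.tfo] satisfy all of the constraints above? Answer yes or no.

yes

[glag.tfo] — σ1 onset /gl/ (2C), coda /g/ ok; σ2 onset /tf/ (2C), coda /∅/ ok → phonotactically legal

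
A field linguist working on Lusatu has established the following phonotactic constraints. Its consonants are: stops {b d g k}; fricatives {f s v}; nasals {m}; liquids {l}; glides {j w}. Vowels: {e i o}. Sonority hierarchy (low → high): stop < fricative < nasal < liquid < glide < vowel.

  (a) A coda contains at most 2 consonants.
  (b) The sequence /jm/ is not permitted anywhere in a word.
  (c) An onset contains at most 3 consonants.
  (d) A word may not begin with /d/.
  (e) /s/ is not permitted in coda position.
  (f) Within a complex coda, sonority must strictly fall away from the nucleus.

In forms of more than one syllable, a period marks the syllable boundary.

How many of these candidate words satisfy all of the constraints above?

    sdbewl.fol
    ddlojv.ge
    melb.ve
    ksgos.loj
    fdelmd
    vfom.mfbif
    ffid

sdbewl.fol — σ1 onset /sdb/ (3C), coda /wl/ (5→4 falls) ok; σ2 onset /f/, coda /l/ ok → well-formed
ddlojv.ge — violates constraint (d): word begins with /d/ → ill-formed
melb.ve — σ1 onset /m/, coda /lb/ (4→1 falls) ok; σ2 onset /v/, coda /∅/ ok → well-formed
ksgos.loj — violates constraint (e): syllable 1 coda contains /s/ → ill-formed
fdelmd — violates constraint (a): syllable 1 coda /lmd/ has 3 consonants (> 2) → ill-formed
vfom.mfbif — σ1 onset /vf/ (2C), coda /m/ ok; σ2 onset /mfb/ (3C), coda /f/ ok → well-formed
ffid — σ1 onset /ff/ (2C), coda /d/ ok → well-formed
Well-formed: sdbewl.fol, melb.ve, vfom.mfbif, ffid → 4.

4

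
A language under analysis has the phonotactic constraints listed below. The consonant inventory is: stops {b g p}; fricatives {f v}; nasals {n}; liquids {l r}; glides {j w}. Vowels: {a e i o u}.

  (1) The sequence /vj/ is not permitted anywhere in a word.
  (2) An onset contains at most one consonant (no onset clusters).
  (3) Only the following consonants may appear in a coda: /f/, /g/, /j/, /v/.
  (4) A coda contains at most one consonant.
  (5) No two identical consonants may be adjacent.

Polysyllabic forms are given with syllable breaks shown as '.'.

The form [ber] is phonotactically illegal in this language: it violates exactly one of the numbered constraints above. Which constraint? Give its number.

3

[ber]: syllable 1 coda contains /r/, which is not a licensed coda consonant.
This is a violation of constraint 3: "Only the following consonants may appear in a coda: /f/, /g/, /j/, /v/."
The remaining constraints (1, 2, 4, 5) are satisfied.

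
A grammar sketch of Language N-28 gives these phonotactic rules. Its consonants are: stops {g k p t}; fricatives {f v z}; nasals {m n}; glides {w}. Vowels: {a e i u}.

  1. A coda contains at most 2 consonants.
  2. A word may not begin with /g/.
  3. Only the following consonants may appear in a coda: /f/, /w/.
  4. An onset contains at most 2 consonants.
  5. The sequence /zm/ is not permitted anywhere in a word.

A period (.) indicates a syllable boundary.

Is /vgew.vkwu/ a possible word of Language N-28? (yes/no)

/vgew.vkwu/ — violates constraint 4: syllable 2 onset /vkw/ has 3 consonants (> 2) → illicit

no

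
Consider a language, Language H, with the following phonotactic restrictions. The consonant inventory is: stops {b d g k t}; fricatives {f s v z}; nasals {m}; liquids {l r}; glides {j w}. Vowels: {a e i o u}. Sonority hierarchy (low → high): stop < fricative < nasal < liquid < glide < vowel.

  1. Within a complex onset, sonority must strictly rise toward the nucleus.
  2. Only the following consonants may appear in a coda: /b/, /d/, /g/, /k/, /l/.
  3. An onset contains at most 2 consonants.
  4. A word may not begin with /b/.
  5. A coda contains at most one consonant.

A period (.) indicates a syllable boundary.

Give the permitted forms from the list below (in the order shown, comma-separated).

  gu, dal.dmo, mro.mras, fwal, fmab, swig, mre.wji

gu — σ1 onset /g/, coda /∅/ ok → permitted
dal.dmo — σ1 onset /d/, coda /l/ ok; σ2 onset /dm/ (1→3 rises), coda /∅/ ok → permitted
mro.mras — violates constraint 2: syllable 2 coda contains /s/, which is not a licensed coda consonant → not permitted
fwal — σ1 onset /fw/ (2→5 rises), coda /l/ ok → permitted
fmab — σ1 onset /fm/ (2→3 rises), coda /b/ ok → permitted
swig — σ1 onset /sw/ (2→5 rises), coda /g/ ok → permitted
mre.wji — violates constraint 1: syllable 2 onset /wj/: /w/ (glide, 5) → /j/ (glide, 5) does not rise → not permitted

gu, dal.dmo, fwal, fmab, swig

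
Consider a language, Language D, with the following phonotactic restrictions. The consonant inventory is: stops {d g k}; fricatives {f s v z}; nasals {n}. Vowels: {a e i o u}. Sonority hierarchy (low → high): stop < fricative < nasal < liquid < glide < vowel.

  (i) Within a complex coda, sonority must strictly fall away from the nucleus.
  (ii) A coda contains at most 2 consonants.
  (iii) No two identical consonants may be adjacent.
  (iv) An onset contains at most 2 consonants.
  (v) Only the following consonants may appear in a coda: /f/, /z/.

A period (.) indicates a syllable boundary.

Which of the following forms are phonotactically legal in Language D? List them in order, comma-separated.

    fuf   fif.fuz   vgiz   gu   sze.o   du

fuf — σ1 onset /f/, coda /f/ ok → phonotactically legal
fif.fuz — violates constraint (iii): adjacent identical consonants /ff/ → phonotactically illegal
vgiz — σ1 onset /vg/ (2C), coda /z/ ok → phonotactically legal
gu — σ1 onset /g/, coda /∅/ ok → phonotactically legal
sze.o — σ1 onset /sz/ (2C), coda /∅/ ok; σ2 onset /∅/, coda /∅/ ok → phonotactically legal
du — σ1 onset /d/, coda /∅/ ok → phonotactically legal

fuf, vgiz, gu, sze.o, du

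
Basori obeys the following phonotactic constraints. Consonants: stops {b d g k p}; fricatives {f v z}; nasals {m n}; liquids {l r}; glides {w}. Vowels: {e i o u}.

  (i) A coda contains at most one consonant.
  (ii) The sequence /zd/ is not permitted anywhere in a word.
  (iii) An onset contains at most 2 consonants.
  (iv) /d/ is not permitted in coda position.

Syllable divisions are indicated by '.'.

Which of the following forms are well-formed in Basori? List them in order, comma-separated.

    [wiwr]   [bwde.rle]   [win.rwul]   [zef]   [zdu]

[win.rwul], [zef]

[wiwr] — violates constraint (i): syllable 1 coda /wr/ has 2 consonants (> 1) → ill-formed
[bwde.rle] — violates constraint (iii): syllable 1 onset /bwd/ has 3 consonants (> 2) → ill-formed
[win.rwul] — σ1 onset /w/, coda /n/ ok; σ2 onset /rw/ (2C), coda /l/ ok → well-formed
[zef] — σ1 onset /z/, coda /f/ ok → well-formed
[zdu] — violates constraint (ii): contains banned sequence /zd/ → ill-formed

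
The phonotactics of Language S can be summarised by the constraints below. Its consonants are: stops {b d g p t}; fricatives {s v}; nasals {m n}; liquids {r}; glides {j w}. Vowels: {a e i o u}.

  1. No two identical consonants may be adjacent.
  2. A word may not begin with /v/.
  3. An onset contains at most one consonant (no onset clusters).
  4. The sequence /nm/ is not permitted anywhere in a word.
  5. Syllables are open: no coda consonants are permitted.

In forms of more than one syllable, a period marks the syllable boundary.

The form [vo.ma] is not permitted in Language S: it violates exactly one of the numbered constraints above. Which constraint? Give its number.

[vo.ma]: word begins with /v/.
This is a violation of constraint 2: "A word may not begin with /v/."
The remaining constraints (1, 3, 4, 5) are satisfied.

2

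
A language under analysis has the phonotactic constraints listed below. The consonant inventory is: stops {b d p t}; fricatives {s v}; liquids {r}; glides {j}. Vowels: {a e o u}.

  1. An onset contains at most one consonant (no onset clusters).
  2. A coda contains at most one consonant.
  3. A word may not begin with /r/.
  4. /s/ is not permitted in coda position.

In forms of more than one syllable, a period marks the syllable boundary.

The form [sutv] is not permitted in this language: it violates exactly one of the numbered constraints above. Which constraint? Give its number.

2

[sutv]: syllable 1 coda /tv/ has 2 consonants (> 1).
This is a violation of constraint 2: "A coda contains at most one consonant."
The remaining constraints (1, 3, 4) are satisfied.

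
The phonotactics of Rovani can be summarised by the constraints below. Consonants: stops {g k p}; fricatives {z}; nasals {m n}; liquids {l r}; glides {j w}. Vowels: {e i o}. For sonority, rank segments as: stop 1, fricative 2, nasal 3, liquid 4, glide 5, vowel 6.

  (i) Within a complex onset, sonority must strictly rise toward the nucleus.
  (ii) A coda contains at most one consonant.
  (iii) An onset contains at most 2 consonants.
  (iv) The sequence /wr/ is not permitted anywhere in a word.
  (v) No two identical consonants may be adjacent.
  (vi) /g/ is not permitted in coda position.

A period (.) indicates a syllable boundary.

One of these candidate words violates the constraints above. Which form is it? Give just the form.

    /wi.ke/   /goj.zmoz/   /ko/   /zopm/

/wi.ke/ — σ1 onset /w/, coda /∅/ ok; σ2 onset /k/, coda /∅/ ok → phonotactically legal
/goj.zmoz/ — σ1 onset /g/, coda /j/ ok; σ2 onset /zm/ (2→3 rises), coda /z/ ok → phonotactically legal
/ko/ — σ1 onset /k/, coda /∅/ ok → phonotactically legal
/zopm/ — violates constraint (ii): syllable 1 coda /pm/ has 2 consonants (> 1) → phonotactically illegal

/zopm/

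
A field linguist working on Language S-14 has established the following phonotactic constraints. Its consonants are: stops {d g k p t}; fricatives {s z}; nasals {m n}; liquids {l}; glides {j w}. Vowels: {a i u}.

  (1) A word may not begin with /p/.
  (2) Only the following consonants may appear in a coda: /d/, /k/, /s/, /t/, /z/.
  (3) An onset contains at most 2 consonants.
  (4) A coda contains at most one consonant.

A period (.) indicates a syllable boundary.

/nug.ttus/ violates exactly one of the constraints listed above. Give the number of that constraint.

/nug.ttus/: syllable 1 coda contains /g/, which is not a licensed coda consonant.
This is a violation of constraint 2: "Only the following consonants may appear in a coda: /d/, /k/, /s/, /t/, /z/."
The remaining constraints (1, 3, 4) are satisfied.

2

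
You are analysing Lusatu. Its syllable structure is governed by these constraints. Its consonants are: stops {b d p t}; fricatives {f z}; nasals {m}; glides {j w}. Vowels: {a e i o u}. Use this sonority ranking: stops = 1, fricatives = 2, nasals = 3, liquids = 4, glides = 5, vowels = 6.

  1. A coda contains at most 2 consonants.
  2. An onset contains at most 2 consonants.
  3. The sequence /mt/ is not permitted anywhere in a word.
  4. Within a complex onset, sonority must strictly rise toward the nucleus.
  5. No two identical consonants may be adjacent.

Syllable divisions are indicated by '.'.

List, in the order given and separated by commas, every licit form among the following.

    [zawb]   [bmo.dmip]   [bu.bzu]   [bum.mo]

[zawb], [bmo.dmip], [bu.bzu]

[zawb] — σ1 onset /z/, coda /wb/ (2C) ok → licit
[bmo.dmip] — σ1 onset /bm/ (1→3 rises), coda /∅/ ok; σ2 onset /dm/ (1→3 rises), coda /p/ ok → licit
[bu.bzu] — σ1 onset /b/, coda /∅/ ok; σ2 onset /bz/ (1→2 rises), coda /∅/ ok → licit
[bum.mo] — violates constraint 5: adjacent identical consonants /mm/ → illicit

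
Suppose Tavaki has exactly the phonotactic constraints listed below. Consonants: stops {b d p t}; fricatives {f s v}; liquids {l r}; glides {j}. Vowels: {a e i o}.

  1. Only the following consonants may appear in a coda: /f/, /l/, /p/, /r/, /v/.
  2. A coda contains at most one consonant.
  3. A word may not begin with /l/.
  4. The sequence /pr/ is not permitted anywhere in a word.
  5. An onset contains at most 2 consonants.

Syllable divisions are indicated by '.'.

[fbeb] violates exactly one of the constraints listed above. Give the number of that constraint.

1

[fbeb]: syllable 1 coda contains /b/, which is not a licensed coda consonant.
This is a violation of constraint 1: "Only the following consonants may appear in a coda: /f/, /l/, /p/, /r/, /v/."
The remaining constraints (2, 3, 4, 5) are satisfied.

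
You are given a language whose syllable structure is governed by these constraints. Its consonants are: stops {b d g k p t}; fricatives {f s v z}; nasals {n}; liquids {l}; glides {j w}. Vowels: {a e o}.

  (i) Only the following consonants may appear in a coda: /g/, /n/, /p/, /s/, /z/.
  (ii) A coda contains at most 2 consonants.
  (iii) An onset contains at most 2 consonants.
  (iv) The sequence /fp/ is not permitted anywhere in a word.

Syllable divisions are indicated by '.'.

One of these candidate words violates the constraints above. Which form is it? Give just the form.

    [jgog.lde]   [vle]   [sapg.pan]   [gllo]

[jgog.lde] — σ1 onset /jg/ (2C), coda /g/ ok; σ2 onset /ld/ (2C), coda /∅/ ok → licit
[vle] — σ1 onset /vl/ (2C), coda /∅/ ok → licit
[sapg.pan] — σ1 onset /s/, coda /pg/ (2C) ok; σ2 onset /p/, coda /n/ ok → licit
[gllo] — violates constraint (iii): syllable 1 onset /gll/ has 3 consonants (> 2) → illicit

[gllo]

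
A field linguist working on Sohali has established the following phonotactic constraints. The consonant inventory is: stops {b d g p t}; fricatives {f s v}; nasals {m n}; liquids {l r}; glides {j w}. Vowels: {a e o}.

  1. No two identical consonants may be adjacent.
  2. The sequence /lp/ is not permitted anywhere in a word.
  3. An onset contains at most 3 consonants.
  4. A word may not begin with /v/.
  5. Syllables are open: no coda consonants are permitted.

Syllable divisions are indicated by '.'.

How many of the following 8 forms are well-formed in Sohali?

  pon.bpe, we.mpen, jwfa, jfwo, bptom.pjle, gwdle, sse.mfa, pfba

3

pon.bpe — violates constraint 5: syllable 1 coda /n/ has 1 consonant (> 0) → ill-formed
we.mpen — violates constraint 5: syllable 2 coda /n/ has 1 consonant (> 0) → ill-formed
jwfa — σ1 onset /jwf/ (3C), coda /∅/ ok → well-formed
jfwo — σ1 onset /jfw/ (3C), coda /∅/ ok → well-formed
bptom.pjle — violates constraint 5: syllable 1 coda /m/ has 1 consonant (> 0) → ill-formed
gwdle — violates constraint 3: syllable 1 onset /gwdl/ has 4 consonants (> 3) → ill-formed
sse.mfa — violates constraint 1: adjacent identical consonants /ss/ → ill-formed
pfba — σ1 onset /pfb/ (3C), coda /∅/ ok → well-formed
Well-formed: jwfa, jfwo, pfba → 3.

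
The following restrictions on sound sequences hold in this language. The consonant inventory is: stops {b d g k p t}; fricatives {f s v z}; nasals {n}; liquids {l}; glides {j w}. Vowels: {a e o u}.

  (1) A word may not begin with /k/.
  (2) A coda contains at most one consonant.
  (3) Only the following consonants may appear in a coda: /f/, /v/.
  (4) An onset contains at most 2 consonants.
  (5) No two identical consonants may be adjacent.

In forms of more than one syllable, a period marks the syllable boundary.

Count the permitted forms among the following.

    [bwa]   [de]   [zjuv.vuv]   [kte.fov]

[bwa] — σ1 onset /bw/ (2C), coda /∅/ ok → permitted
[de] — σ1 onset /d/, coda /∅/ ok → permitted
[zjuv.vuv] — violates constraint 5: adjacent identical consonants /vv/ → not permitted
[kte.fov] — violates constraint 1: word begins with /k/ → not permitted
Permitted: [bwa], [de] → 2.

2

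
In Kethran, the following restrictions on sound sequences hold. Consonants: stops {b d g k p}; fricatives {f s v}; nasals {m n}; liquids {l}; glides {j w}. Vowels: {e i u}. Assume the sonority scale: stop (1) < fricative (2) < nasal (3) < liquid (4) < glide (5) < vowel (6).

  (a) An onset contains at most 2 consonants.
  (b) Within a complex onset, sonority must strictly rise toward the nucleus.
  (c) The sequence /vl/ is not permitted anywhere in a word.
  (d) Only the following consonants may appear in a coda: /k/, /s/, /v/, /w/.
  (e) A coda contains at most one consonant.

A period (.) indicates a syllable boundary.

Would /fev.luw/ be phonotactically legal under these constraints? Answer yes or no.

no

/fev.luw/ — violates constraint (c): contains banned sequence /vl/ → phonotactically illegal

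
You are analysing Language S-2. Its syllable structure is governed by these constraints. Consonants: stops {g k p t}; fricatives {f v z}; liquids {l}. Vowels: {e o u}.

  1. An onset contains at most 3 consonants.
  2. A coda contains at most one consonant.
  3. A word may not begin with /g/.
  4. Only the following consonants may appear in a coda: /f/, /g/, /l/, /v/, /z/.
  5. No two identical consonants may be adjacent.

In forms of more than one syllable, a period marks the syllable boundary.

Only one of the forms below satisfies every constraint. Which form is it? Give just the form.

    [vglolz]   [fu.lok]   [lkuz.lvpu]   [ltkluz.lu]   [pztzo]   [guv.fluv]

[lkuz.lvpu]

[vglolz] — violates constraint 2: syllable 1 coda /lz/ has 2 consonants (> 1) → not permitted
[fu.lok] — violates constraint 4: syllable 2 coda contains /k/, which is not a licensed coda consonant → not permitted
[lkuz.lvpu] — σ1 onset /lk/ (2C), coda /z/ ok; σ2 onset /lvp/ (3C), coda /∅/ ok → permitted
[ltkluz.lu] — violates constraint 1: syllable 1 onset /ltkl/ has 4 consonants (> 3) → not permitted
[pztzo] — violates constraint 1: syllable 1 onset /pztz/ has 4 consonants (> 3) → not permitted
[guv.fluv] — violates constraint 3: word begins with /g/ → not permitted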